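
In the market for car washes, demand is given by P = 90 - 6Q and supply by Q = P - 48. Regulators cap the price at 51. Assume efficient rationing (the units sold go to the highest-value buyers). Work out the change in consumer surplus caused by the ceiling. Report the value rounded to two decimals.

-18.00

Rewriting supply in inverse form: P = 48 + Q.
Free-market equilibrium: 90 - 6Q = 48 + Q gives Q* = 6, P* = 54.
At P = 51, sellers supply (51 - 48)/1 = 3 while buyers want more, so the quantity traded is 3 at price 51.
CS goes from (1/2)(6)(36) = 108 to 90 (computed as (90 - 51)(3) - (1/2)(6)(3)^2), a change of -18.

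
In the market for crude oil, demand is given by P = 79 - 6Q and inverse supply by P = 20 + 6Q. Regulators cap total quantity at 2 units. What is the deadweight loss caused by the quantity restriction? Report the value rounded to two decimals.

51.04

Without the quota, 79 - 6Q = 20 + 6Q gives Q* = 4.9167.
At Q = 2 the demand price is 79 - 6(2) = 67 and the supply price is 20 + 6(2) = 32.
Deadweight loss is the triangle between the curves from 2 to 4.9167: (1/2)(67 - 32)(4.9167 - 2) = 51.0417.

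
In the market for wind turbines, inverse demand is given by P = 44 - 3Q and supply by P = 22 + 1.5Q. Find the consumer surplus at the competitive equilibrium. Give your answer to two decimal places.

35.85

Equilibrium: 44 - 3Q = 22 + 1.5Q, so Q* = 4.8889 and P* = 29.3333.
CS is the area between the demand curve and P* from 0 to Q*: (1/2)(4.8889)(14.6667) = 35.8519.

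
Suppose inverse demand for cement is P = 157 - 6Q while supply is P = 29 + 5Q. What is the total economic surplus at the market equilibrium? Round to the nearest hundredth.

744.73

Equilibrium: 157 - 6Q = 29 + 5Q, so Q* = 11.6364 and P* = 87.1818.
Total surplus is the full triangle between the curves from 0 to Q*: (1/2)(11.6364)(157 - 29) = 744.7273.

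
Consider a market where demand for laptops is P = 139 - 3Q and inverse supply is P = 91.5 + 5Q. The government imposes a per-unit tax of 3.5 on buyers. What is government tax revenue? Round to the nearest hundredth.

Without the tax, 139 - 3Q = 91.5 + 5Q so Q* = 5.9375 and P* = 121.1875.
A tax on buyers shifts demand down by 3.5: (139 - 3.5) - 3Q = 91.5 + 5Q, so Q_t = 5.5. Buyers pay P_b = 122.5; sellers receive P_s = P_b - 3.5 = 119.
Tax revenue = t x Q_t = 3.5 x 5.5 = 19.25.

19.25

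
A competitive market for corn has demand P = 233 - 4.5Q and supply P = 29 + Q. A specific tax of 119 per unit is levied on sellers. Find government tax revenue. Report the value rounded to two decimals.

Pre-tax equilibrium: 233 - 4.5Q = 29 + Q gives Q* = 37.0909, P* = 66.0909.
A tax on sellers shifts supply up by 119: 233 - 4.5Q = 29 + Q + 119, so Q_t = 15.4545. Buyers pay P_b = 163.4545; sellers receive P_s = P_b - 119 = 44.4545.
Revenue is the tax times quantity traded: 119 x 15.4545 = 1839.0909.

1839.09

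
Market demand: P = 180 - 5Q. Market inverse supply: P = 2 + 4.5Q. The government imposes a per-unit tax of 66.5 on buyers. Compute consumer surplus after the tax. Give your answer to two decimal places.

344.38

Without the tax, 180 - 5Q = 2 + 4.5Q so Q* = 18.7368 and P* = 86.3158.
A tax on buyers shifts demand down by 66.5: (180 - 66.5) - 5Q = 2 + 4.5Q, so Q_t = 11.7368. Buyers pay P_b = 121.3158; sellers receive P_s = P_b - 66.5 = 54.8158.
CS = (1/2)(Q_t)(180 - P_b) = (1/2)(11.7368)(58.6842) = 344.3837.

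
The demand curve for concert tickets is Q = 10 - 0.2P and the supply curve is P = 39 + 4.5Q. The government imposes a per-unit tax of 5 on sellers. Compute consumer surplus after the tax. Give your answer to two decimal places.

Rewriting demand in inverse form: P = 50 - 5Q.
Without the tax, 50 - 5Q = 39 + 4.5Q so Q* = 1.1579 and P* = 44.2105.
With the tax, sellers need 5 more per unit: 50 - 5Q = 39 + 4.5Q + 5, so Q_t = 0.6316. Buyers pay P_b = 46.8421; sellers receive P_s = P_b - 5 = 41.8421.
Consumer surplus is the triangle under demand above P_b: (1/2)(0.6316)(50 - 46.8421) = 0.9972.

1.00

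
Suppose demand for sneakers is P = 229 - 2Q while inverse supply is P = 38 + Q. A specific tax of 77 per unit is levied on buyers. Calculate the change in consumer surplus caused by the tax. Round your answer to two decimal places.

Pre-tax equilibrium: 229 - 2Q = 38 + Q gives Q* = 63.6667, P* = 101.6667.
With the tax, buyers' net willingness to pay falls by 77: (229 - 77) - 2Q = 38 + Q, so Q_t = 38. Buyers pay P_b = 153; sellers receive P_s = P_b - 77 = 76.
Consumers lose the trapezoid between P* and P_b out to Q_t plus the triangle from Q_t to Q*: change in CS = 1444 - 4053.4444 = -2609.4444.

-2609.44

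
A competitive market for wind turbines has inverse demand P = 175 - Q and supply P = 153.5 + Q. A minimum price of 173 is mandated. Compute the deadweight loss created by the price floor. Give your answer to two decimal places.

76.56

Without the control, 175 - Q = 153.5 + Q so Q* = 10.75 and P* = 164.25.
At P = 173, buyers demand (175 - 173)/1 = 2 while sellers would supply more, so the quantity traded is 2 at price 173.
The lost-trades triangle has base Q* - 2 = 8.75 and height equal to the gap between the curves at Q = 2, which is 173 - 155.5 = 17.5. DWL = (1/2)(8.75)(17.5) = 76.5625.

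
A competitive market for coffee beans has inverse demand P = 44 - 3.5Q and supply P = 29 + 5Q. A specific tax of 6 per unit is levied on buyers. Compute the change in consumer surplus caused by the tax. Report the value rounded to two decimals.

Pre-tax equilibrium: 44 - 3.5Q = 29 + 5Q gives Q* = 1.7647, P* = 37.8235.
With the tax, buyers' net willingness to pay falls by 6: (44 - 6) - 3.5Q = 29 + 5Q, so Q_t = 1.0588. Buyers pay P_b = 40.2941; sellers receive P_s = P_b - 6 = 34.2941.
Consumers lose the trapezoid between P* and P_b out to Q_t plus the triangle from Q_t to Q*: change in CS = 1.9619 - 5.4498 = -3.4879.

-3.49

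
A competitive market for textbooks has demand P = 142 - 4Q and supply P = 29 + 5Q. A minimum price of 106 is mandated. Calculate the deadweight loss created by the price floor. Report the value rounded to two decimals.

Without the control, 142 - 4Q = 29 + 5Q so Q* = 12.5556 and P* = 91.7778.
At the floor price 106, quantity demanded is (142 - 106)/4 = 9; demand is the short side, so Q = 9 trades at P = 106.
At Q = 9 the demand price is 106 and the supply price is 74. Deadweight loss is the triangle between the curves from 9 to 12.5556: (1/2)(106 - 74)(12.5556 - 9) = 56.8889.

56.89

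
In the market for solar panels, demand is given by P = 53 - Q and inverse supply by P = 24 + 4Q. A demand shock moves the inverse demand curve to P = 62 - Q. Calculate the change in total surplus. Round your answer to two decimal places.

60.30

Initial equilibrium: Q_0 = 5.8, P_0 = 47.2; CS_0 = (1/2)(5.8)(5.8) = 16.82, PS_0 = (1/2)(5.8)(23.2) = 67.28.
New equilibrium: 62 - Q = 24 + 4Q gives Q_1 = 7.6, P_1 = 54.4; CS_1 = 28.88, PS_1 = 115.52.
Change in total surplus = (28.88 + 115.52) - (16.82 + 67.28) = 60.3.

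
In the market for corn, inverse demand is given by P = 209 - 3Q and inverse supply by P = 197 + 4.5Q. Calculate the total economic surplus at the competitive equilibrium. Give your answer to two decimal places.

9.60

Set 209 - 3Q = 197 + 4.5Q, which gives 12 = 7.5Q, so Q* = 1.6 and P* = 209 - 3(1.6) = 204.2.
Total surplus is the full triangle between the curves from 0 to Q*: (1/2)(1.6)(209 - 197) = 9.6.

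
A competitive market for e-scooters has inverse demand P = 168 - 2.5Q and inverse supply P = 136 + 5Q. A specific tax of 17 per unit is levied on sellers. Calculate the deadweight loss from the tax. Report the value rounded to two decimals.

19.27

Without the tax, 168 - 2.5Q = 136 + 5Q so Q* = 4.2667 and P* = 157.3333.
A tax on sellers shifts supply up by 17: 168 - 2.5Q = 136 + 5Q + 17, so Q_t = 2. Buyers pay P_b = 163; sellers receive P_s = P_b - 17 = 146.
Deadweight loss is the triangle between the curves from Q_t to Q*: (1/2)(4.2667 - 2)(17) = 19.2667.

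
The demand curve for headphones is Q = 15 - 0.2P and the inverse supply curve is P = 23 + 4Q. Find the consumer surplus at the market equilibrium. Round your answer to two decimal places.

83.46

Rewriting demand in inverse form: P = 75 - 5Q.
Equilibrium: 75 - 5Q = 23 + 4Q, so Q* = 5.7778 and P* = 46.1111.
Consumer surplus is the triangle under demand above P*: (1/2)(5.7778)(75 - 46.1111) = (1/2)(5.7778)(28.8889) = 83.4568.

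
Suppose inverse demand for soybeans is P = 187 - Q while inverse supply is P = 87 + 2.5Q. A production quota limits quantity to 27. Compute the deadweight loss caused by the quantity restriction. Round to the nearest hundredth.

Unrestricted equilibrium: Q* = (187 - 87)/(1 + 2.5) = 28.5714.
At Q = 27 the demand price is 187 - (27) = 160 and the supply price is 87 + 2.5(27) = 154.5.
DWL = (1/2)(gap between curves at 27) x (Q* - 27) = (1/2)(5.5)(1.5714) = 4.3214.

4.32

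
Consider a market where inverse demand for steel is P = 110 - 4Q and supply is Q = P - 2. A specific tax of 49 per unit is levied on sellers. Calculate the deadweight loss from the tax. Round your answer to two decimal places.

Rewriting supply in inverse form: P = 2 + Q.
Pre-tax equilibrium: 110 - 4Q = 2 + Q gives Q* = 21.6, P* = 23.6.
With the tax, sellers need 49 more per unit: 110 - 4Q = 2 + Q + 49, so Q_t = 11.8. Buyers pay P_b = 62.8; sellers receive P_s = P_b - 49 = 13.8.
Deadweight loss is the triangle between the curves from Q_t to Q*: (1/2)(21.6 - 11.8)(49) = 240.1.

240.10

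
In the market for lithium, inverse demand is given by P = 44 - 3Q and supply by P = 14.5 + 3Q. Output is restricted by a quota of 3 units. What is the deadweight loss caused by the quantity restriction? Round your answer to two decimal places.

11.02

Without the quota, 44 - 3Q = 14.5 + 3Q gives Q* = 4.9167.
At Q = 3 the demand price is 44 - 3(3) = 35 and the supply price is 14.5 + 3(3) = 23.5.
Deadweight loss is the triangle between the curves from 3 to 4.9167: (1/2)(35 - 23.5)(4.9167 - 3) = 11.0208.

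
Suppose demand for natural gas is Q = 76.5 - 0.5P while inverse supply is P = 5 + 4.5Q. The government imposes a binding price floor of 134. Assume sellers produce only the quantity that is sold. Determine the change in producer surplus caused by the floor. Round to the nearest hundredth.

-144.05

Rewriting demand in inverse form: P = 153 - 2Q.
Without the control, 153 - 2Q = 5 + 4.5Q so Q* = 22.7692 and P* = 107.4615.
At P = 134, buyers demand (153 - 134)/2 = 9.5 while sellers would supply more, so the quantity traded is 9.5 at price 134.
PS goes from (1/2)(22.7692)(102.4615) = 1166.4852 to 1022.4375 (computed as (134 - 5)(9.5) - (1/2)(4.5)(9.5)^2), a change of -144.0477.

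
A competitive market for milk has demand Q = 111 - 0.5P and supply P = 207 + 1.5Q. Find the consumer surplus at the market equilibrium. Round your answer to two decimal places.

Rewriting demand in inverse form: P = 222 - 2Q.
Set 222 - 2Q = 207 + 1.5Q, which gives 15 = 3.5Q, so Q* = 4.2857 and P* = 222 - 2(4.2857) = 213.4286.
The demand choke price is 222, so CS = (1/2)(Q*)(222 - P*) = (1/2)(4.2857)(8.5714) = 18.3673.

18.37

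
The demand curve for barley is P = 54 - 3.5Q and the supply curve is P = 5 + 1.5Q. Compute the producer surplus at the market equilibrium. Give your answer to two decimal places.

72.03

Setting demand equal to supply, 49 = 5Q, so Q* = 9.8 and P* = 19.7.
Producer surplus is the triangle above supply below P*: (1/2)(9.8)(19.7 - 5) = (1/2)(9.8)(14.7) = 72.03.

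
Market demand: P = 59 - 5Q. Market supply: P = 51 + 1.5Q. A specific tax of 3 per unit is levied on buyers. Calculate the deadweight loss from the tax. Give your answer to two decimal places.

Without the tax, 59 - 5Q = 51 + 1.5Q so Q* = 1.2308 and P* = 52.8462.
A tax on buyers shifts demand down by 3: (59 - 3) - 5Q = 51 + 1.5Q, so Q_t = 0.7692. Buyers pay P_b = 55.1538; sellers receive P_s = P_b - 3 = 52.1538.
Deadweight loss is the triangle between the curves from Q_t to Q*: (1/2)(1.2308 - 0.7692)(3) = 0.6923.

0.69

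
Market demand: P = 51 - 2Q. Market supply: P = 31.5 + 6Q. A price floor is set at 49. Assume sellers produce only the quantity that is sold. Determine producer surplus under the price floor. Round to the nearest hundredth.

14.50

Without the control, 51 - 2Q = 31.5 + 6Q so Q* = 2.4375 and P* = 46.125.
At the floor price 49, quantity demanded is (51 - 49)/2 = 1; demand is the short side, so Q = 1 trades at P = 49.
The supply price at Q = 1 is 37.5. PS is the trapezoid between 49 and supply over [0, 1]: (1/2)[(49 - 31.5) + (49 - 37.5)](1) = 14.5.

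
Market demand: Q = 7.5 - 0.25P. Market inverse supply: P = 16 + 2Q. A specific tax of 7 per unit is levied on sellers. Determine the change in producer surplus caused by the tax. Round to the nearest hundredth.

Rewriting demand in inverse form: P = 30 - 4Q.
Without the tax, 30 - 4Q = 16 + 2Q so Q* = 2.3333 and P* = 20.6667.
With the tax, sellers need 7 more per unit: 30 - 4Q = 16 + 2Q + 7, so Q_t = 1.1667. Buyers pay P_b = 25.3333; sellers receive P_s = P_b - 7 = 18.3333.
Producers lose the trapezoid between P_s and P* out to Q_t plus the triangle from Q_t to Q*: change in PS = 1.3611 - 5.4444 = -4.0833.

-4.08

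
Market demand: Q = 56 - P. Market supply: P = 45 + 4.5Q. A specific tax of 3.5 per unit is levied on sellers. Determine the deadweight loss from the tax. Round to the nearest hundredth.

Rewriting demand in inverse form: P = 56 - Q.
Pre-tax equilibrium: 56 - Q = 45 + 4.5Q gives Q* = 2, P* = 54.
A tax on sellers shifts supply up by 3.5: 56 - Q = 45 + 4.5Q + 3.5, so Q_t = 1.3636. Buyers pay P_b = 54.6364; sellers receive P_s = P_b - 3.5 = 51.1364.
Deadweight loss is the triangle between the curves from Q_t to Q*: (1/2)(2 - 1.3636)(3.5) = 1.1136.

1.11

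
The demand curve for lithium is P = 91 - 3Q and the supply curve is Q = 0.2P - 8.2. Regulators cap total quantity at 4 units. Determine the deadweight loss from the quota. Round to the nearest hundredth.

Rewriting supply in inverse form: P = 41 + 5Q.
Without the quota, 91 - 3Q = 41 + 5Q gives Q* = 6.25.
At Q = 4 the demand price is 91 - 3(4) = 79 and the supply price is 41 + 5(4) = 61.
Deadweight loss is the triangle between the curves from 4 to 6.25: (1/2)(79 - 61)(6.25 - 4) = 20.25.

20.25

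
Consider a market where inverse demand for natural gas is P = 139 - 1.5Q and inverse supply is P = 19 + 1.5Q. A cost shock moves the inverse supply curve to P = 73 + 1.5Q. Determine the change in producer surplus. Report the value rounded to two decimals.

Initial equilibrium: Q_0 = 40, P_0 = 79; CS_0 = (1/2)(40)(60) = 1200, PS_0 = (1/2)(40)(60) = 1200.
New equilibrium: 139 - 1.5Q = 73 + 1.5Q gives Q_1 = 22, P_1 = 106; CS_1 = 363, PS_1 = 363.
Change in producer surplus = 363 - 1200 = -837.

-837.00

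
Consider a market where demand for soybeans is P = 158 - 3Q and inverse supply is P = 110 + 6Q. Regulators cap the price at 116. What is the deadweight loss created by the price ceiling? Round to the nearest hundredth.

Free-market equilibrium: 158 - 3Q = 110 + 6Q gives Q* = 5.3333, P* = 142.
At P = 116, sellers supply (116 - 110)/6 = 1 while buyers want more, so the quantity traded is 1 at price 116.
At Q = 1 the demand price is 155 and the supply price is 116. Deadweight loss is the triangle between the curves from 1 to 5.3333: (1/2)(155 - 116)(5.3333 - 1) = 84.5.

84.50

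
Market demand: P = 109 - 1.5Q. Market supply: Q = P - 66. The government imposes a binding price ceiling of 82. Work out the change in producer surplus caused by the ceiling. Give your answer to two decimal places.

Rewriting supply in inverse form: P = 66 + Q.
Without the control, 109 - 1.5Q = 66 + Q so Q* = 17.2 and P* = 83.2.
At P = 82, sellers supply (82 - 66)/1 = 16 while buyers want more, so the quantity traded is 16 at price 82.
PS goes from (1/2)(17.2)(17.2) = 147.92 to 128 (computed as (82 - 66)(16) - (1/2)(1)(16)^2), a change of -19.92.

-19.92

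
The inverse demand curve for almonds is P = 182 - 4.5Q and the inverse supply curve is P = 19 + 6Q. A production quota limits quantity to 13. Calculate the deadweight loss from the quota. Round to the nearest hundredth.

33.44

Without the quota, 182 - 4.5Q = 19 + 6Q gives Q* = 15.5238.
At Q = 13 the demand price is 182 - 4.5(13) = 123.5 and the supply price is 19 + 6(13) = 97.
Deadweight loss is the triangle between the curves from 13 to 15.5238: (1/2)(123.5 - 97)(15.5238 - 13) = 33.4405.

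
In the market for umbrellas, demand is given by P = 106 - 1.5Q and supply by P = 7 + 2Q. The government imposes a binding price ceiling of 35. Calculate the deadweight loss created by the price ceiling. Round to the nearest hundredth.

357.14

Free-market equilibrium: 106 - 1.5Q = 7 + 2Q gives Q* = 28.2857, P* = 63.5714.
At the ceiling price 35, quantity supplied is (35 - 7)/2 = 14; supply is the short side, so Q = 14 trades at P = 35.
The lost-trades triangle has base Q* - 14 = 14.2857 and height equal to the gap between the curves at Q = 14, which is 85 - 35 = 50. DWL = (1/2)(14.2857)(50) = 357.1429.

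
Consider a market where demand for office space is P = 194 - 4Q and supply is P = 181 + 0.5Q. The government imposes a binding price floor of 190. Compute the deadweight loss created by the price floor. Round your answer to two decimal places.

Free-market equilibrium: 194 - 4Q = 181 + 0.5Q gives Q* = 2.8889, P* = 182.4444.
At the floor price 190, quantity demanded is (194 - 190)/4 = 1; demand is the short side, so Q = 1 trades at P = 190.
The lost-trades triangle has base Q* - 1 = 1.8889 and height equal to the gap between the curves at Q = 1, which is 190 - 181.5 = 8.5. DWL = (1/2)(1.8889)(8.5) = 8.0278.

8.03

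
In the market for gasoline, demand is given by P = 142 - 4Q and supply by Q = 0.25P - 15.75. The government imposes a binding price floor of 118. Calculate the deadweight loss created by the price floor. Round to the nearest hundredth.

Rewriting supply in inverse form: P = 63 + 4Q.
Free-market equilibrium: 142 - 4Q = 63 + 4Q gives Q* = 9.875, P* = 102.5.
At the floor price 118, quantity demanded is (142 - 118)/4 = 6; demand is the short side, so Q = 6 trades at P = 118.
At Q = 6 the demand price is 118 and the supply price is 87. Deadweight loss is the triangle between the curves from 6 to 9.875: (1/2)(118 - 87)(9.875 - 6) = 60.0625.

60.06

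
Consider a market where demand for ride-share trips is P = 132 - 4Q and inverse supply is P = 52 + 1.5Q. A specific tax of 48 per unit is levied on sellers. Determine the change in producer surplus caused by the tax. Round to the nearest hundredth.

Pre-tax equilibrium: 132 - 4Q = 52 + 1.5Q gives Q* = 14.5455, P* = 73.8182.
With the tax, sellers need 48 more per unit: 132 - 4Q = 52 + 1.5Q + 48, so Q_t = 5.8182. Buyers pay P_b = 108.7273; sellers receive P_s = P_b - 48 = 60.7273.
PS falls from (1/2)(14.5455)(21.8182) = 158.6777 to (1/2)(5.8182)(8.7273) = 25.3884, a change of -133.2893.

-133.29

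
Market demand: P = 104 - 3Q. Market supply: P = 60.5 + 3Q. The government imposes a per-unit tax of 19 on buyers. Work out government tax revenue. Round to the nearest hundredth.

Without the tax, 104 - 3Q = 60.5 + 3Q so Q* = 7.25 and P* = 82.25.
A tax on buyers shifts demand down by 19: (104 - 19) - 3Q = 60.5 + 3Q, so Q_t = 4.0833. Buyers pay P_b = 91.75; sellers receive P_s = P_b - 19 = 72.75.
Revenue is the tax times quantity traded: 19 x 4.0833 = 77.5833.

77.58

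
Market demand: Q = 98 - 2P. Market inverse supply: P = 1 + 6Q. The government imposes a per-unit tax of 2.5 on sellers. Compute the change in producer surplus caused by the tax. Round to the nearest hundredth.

-16.60

Rewriting demand in inverse form: P = 49 - 0.5Q.
Without the tax, 49 - 0.5Q = 1 + 6Q so Q* = 7.3846 and P* = 45.3077.
A tax on sellers shifts supply up by 2.5: 49 - 0.5Q = 1 + 6Q + 2.5, so Q_t = 7. Buyers pay P_b = 45.5; sellers receive P_s = P_b - 2.5 = 43.
PS falls from (1/2)(7.3846)(44.3077) = 163.5976 to (1/2)(7)(42) = 147, a change of -16.5976.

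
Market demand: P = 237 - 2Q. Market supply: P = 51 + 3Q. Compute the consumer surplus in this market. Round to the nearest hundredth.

1383.84

Equilibrium: 237 - 2Q = 51 + 3Q, so Q* = 37.2 and P* = 162.6.
CS is the area between the demand curve and P* from 0 to Q*: (1/2)(37.2)(74.4) = 1383.84.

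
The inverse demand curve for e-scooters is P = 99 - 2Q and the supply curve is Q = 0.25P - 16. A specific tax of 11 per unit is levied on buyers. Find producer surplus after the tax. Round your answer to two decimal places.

32.00

Rewriting supply in inverse form: P = 64 + 4Q.
Without the tax, 99 - 2Q = 64 + 4Q so Q* = 5.8333 and P* = 87.3333.
A tax on buyers shifts demand down by 11: (99 - 11) - 2Q = 64 + 4Q, so Q_t = 4. Buyers pay P_b = 91; sellers receive P_s = P_b - 11 = 80.
PS = (1/2)(Q_t)(P_s - 64) = (1/2)(4)(16) = 32.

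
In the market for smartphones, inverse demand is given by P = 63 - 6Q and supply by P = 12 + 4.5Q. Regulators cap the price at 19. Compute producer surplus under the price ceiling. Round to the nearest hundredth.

Without the control, 63 - 6Q = 12 + 4.5Q so Q* = 4.8571 and P* = 33.8571.
At the ceiling price 19, quantity supplied is (19 - 12)/4.5 = 1.5556; supply is the short side, so Q = 1.5556 trades at P = 19.
PS is the triangle above supply below 19: (1/2)(1.5556)(19 - 12) = 5.4444.

5.44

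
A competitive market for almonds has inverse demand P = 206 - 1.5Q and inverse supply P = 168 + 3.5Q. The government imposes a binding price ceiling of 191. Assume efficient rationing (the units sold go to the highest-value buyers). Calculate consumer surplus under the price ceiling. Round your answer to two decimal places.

66.18

Free-market equilibrium: 206 - 1.5Q = 168 + 3.5Q gives Q* = 7.6, P* = 194.6.
At P = 191, sellers supply (191 - 168)/3.5 = 6.5714 while buyers want more, so the quantity traded is 6.5714 at price 191.
The demand price at Q = 6.5714 is 196.1429. CS is the trapezoid between demand and 191 over [0, 6.5714]: (1/2)[(206 - 191) + (196.1429 - 191)](6.5714) = 66.1837.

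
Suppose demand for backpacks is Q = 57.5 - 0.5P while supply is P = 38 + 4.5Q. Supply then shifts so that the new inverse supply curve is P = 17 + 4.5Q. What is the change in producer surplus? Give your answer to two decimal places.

Rewriting demand in inverse form: P = 115 - 2Q.
Initial equilibrium: Q_0 = 11.8462, P_0 = 91.3077; CS_0 = (1/2)(11.8462)(23.6923) = 140.3314, PS_0 = (1/2)(11.8462)(53.3077) = 315.7456.
New equilibrium: 115 - 2Q = 17 + 4.5Q gives Q_1 = 15.0769, P_1 = 84.8462; CS_1 = 227.3136, PS_1 = 511.4556.
Change in producer surplus = 511.4556 - 315.7456 = 195.7101.

195.71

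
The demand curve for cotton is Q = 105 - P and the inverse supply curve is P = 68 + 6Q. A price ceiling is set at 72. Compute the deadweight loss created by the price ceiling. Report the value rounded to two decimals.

Rewriting demand in inverse form: P = 105 - Q.
Without the control, 105 - Q = 68 + 6Q so Q* = 5.2857 and P* = 99.7143.
At the ceiling price 72, quantity supplied is (72 - 68)/6 = 0.6667; supply is the short side, so Q = 0.6667 trades at P = 72.
At Q = 0.6667 the demand price is 104.3333 and the supply price is 72. Deadweight loss is the triangle between the curves from 0.6667 to 5.2857: (1/2)(104.3333 - 72)(5.2857 - 0.6667) = 74.6746.

74.67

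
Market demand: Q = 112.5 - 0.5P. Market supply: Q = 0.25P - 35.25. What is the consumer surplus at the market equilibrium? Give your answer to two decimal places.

196.00

Rewriting demand in inverse form: P = 225 - 2Q.
Rewriting supply in inverse form: P = 141 + 4Q.
Setting demand equal to supply, 84 = 6Q, so Q* = 14 and P* = 197.
Consumer surplus is the triangle under demand above P*: (1/2)(14)(225 - 197) = (1/2)(14)(28) = 196.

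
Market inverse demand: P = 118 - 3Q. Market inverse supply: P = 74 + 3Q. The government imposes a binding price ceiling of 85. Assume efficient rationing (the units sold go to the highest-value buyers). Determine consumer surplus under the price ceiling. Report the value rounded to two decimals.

100.83

Free-market equilibrium: 118 - 3Q = 74 + 3Q gives Q* = 7.3333, P* = 96.
At P = 85, sellers supply (85 - 74)/3 = 3.6667 while buyers want more, so the quantity traded is 3.6667 at price 85.
The demand price at Q = 3.6667 is 107. CS is the trapezoid between demand and 85 over [0, 3.6667]: (1/2)[(118 - 85) + (107 - 85)](3.6667) = 100.8333.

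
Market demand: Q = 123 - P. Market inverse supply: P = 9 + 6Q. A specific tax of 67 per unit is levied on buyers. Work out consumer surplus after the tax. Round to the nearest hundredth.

22.54

Rewriting demand in inverse form: P = 123 - Q.
Without the tax, 123 - Q = 9 + 6Q so Q* = 16.2857 and P* = 106.7143.
With the tax, buyers' net willingness to pay falls by 67: (123 - 67) - Q = 9 + 6Q, so Q_t = 6.7143. Buyers pay P_b = 116.2857; sellers receive P_s = P_b - 67 = 49.2857.
CS = (1/2)(Q_t)(123 - P_b) = (1/2)(6.7143)(6.7143) = 22.5408.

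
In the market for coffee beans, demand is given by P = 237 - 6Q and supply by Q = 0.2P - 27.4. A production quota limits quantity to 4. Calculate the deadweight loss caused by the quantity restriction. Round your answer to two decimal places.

142.55

Rewriting supply in inverse form: P = 137 + 5Q.
Unrestricted equilibrium: Q* = (237 - 137)/(6 + 5) = 9.0909.
At Q = 4 the demand price is 237 - 6(4) = 213 and the supply price is 137 + 5(4) = 157.
Deadweight loss is the triangle between the curves from 4 to 9.0909: (1/2)(213 - 157)(9.0909 - 4) = 142.5455.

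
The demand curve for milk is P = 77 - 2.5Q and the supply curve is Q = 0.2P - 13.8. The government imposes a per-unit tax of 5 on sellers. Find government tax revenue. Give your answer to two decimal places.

Rewriting supply in inverse form: P = 69 + 5Q.
Without the tax, 77 - 2.5Q = 69 + 5Q so Q* = 1.0667 and P* = 74.3333.
With the tax, sellers need 5 more per unit: 77 - 2.5Q = 69 + 5Q + 5, so Q_t = 0.4. Buyers pay P_b = 76; sellers receive P_s = P_b - 5 = 71.
Tax revenue = t x Q_t = 5 x 0.4 = 2.

2.00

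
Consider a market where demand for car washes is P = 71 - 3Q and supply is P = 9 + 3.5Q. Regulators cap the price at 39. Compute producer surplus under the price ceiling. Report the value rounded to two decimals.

128.57

Free-market equilibrium: 71 - 3Q = 9 + 3.5Q gives Q* = 9.5385, P* = 42.3846.
At the ceiling price 39, quantity supplied is (39 - 9)/3.5 = 8.5714; supply is the short side, so Q = 8.5714 trades at P = 39.
PS is the triangle above supply below 39: (1/2)(8.5714)(39 - 9) = 128.5714.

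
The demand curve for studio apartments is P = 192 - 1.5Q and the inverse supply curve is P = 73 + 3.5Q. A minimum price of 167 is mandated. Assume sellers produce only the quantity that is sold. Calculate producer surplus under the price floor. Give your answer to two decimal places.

Without the control, 192 - 1.5Q = 73 + 3.5Q so Q* = 23.8 and P* = 156.3.
At the floor price 167, quantity demanded is (192 - 167)/1.5 = 16.6667; demand is the short side, so Q = 16.6667 trades at P = 167.
The supply price at Q = 16.6667 is 131.3333. PS is the trapezoid between 167 and supply over [0, 16.6667]: (1/2)[(167 - 73) + (167 - 131.3333)](16.6667) = 1080.5556.

1080.56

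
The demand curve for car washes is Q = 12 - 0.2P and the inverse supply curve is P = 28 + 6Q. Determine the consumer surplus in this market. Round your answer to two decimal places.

21.16

Rewriting demand in inverse form: P = 60 - 5Q.
Set 60 - 5Q = 28 + 6Q, which gives 32 = 11Q, so Q* = 2.9091 and P* = 60 - 5(2.9091) = 45.4545.
The demand choke price is 60, so CS = (1/2)(Q*)(60 - P*) = (1/2)(2.9091)(14.5455) = 21.157.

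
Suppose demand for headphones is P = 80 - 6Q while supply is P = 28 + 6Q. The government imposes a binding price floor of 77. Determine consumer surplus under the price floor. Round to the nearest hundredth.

0.75

Free-market equilibrium: 80 - 6Q = 28 + 6Q gives Q* = 4.3333, P* = 54.
At P = 77, buyers demand (80 - 77)/6 = 0.5 while sellers would supply more, so the quantity traded is 0.5 at price 77.
CS is the triangle under demand above 77: (1/2)(0.5)(80 - 77) = 0.75.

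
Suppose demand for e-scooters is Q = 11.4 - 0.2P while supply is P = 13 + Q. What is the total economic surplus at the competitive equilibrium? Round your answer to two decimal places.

161.33

Rewriting demand in inverse form: P = 57 - 5Q.
Setting demand equal to supply, 44 = 6Q, so Q* = 7.3333 and P* = 20.3333.
Total surplus is the full triangle between the curves from 0 to Q*: (1/2)(7.3333)(57 - 13) = 161.3333.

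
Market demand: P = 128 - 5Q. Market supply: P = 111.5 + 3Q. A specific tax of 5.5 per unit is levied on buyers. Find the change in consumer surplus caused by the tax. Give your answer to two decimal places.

-5.91

Pre-tax equilibrium: 128 - 5Q = 111.5 + 3Q gives Q* = 2.0625, P* = 117.6875.
A tax on buyers shifts demand down by 5.5: (128 - 5.5) - 5Q = 111.5 + 3Q, so Q_t = 1.375. Buyers pay P_b = 121.125; sellers receive P_s = P_b - 5.5 = 115.625.
CS falls from (1/2)(2.0625)(10.3125) = 10.6348 to (1/2)(1.375)(6.875) = 4.7266, a change of -5.9082.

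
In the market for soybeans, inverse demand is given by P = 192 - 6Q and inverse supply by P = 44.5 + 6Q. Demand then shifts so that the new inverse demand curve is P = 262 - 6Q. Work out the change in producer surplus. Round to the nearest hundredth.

532.29

Initial equilibrium: Q_0 = 12.2917, P_0 = 118.25; CS_0 = (1/2)(12.2917)(73.75) = 453.2552, PS_0 = (1/2)(12.2917)(73.75) = 453.2552.
New equilibrium: 262 - 6Q = 44.5 + 6Q gives Q_1 = 18.125, P_1 = 153.25; CS_1 = 985.5469, PS_1 = 985.5469.
Change in producer surplus = 985.5469 - 453.2552 = 532.2917.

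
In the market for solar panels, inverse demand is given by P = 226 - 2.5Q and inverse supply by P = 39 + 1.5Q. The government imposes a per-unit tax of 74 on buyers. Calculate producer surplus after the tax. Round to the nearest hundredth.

598.55

Without the tax, 226 - 2.5Q = 39 + 1.5Q so Q* = 46.75 and P* = 109.125.
A tax on buyers shifts demand down by 74: (226 - 74) - 2.5Q = 39 + 1.5Q, so Q_t = 28.25. Buyers pay P_b = 155.375; sellers receive P_s = P_b - 74 = 81.375.
Producer surplus is the triangle above supply below P_s: (1/2)(28.25)(81.375 - 39) = 598.5469.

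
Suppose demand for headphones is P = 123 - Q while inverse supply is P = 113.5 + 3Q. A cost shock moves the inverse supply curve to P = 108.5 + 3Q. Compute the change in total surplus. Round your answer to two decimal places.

15.00

Initial equilibrium: Q_0 = 2.375, P_0 = 120.625; CS_0 = (1/2)(2.375)(2.375) = 2.8203, PS_0 = (1/2)(2.375)(7.125) = 8.4609.
New equilibrium: 123 - Q = 108.5 + 3Q gives Q_1 = 3.625, P_1 = 119.375; CS_1 = 6.5703, PS_1 = 19.7109.
Change in total surplus = (6.5703 + 19.7109) - (2.8203 + 8.4609) = 15.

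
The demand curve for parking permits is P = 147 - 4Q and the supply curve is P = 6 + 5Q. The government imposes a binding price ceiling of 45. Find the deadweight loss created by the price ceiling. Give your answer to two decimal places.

278.48

Free-market equilibrium: 147 - 4Q = 6 + 5Q gives Q* = 15.6667, P* = 84.3333.
At P = 45, sellers supply (45 - 6)/5 = 7.8 while buyers want more, so the quantity traded is 7.8 at price 45.
The lost-trades triangle has base Q* - 7.8 = 7.8667 and height equal to the gap between the curves at Q = 7.8, which is 115.8 - 45 = 70.8. DWL = (1/2)(7.8667)(70.8) = 278.48.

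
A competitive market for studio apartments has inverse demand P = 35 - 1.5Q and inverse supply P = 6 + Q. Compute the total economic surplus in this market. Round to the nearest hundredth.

Setting demand equal to supply, 29 = 2.5Q, so Q* = 11.6 and P* = 17.6.
CS = (1/2)(11.6)(17.4) = 100.92 and PS = (1/2)(11.6)(11.6) = 67.28, so total surplus = 168.2.

168.20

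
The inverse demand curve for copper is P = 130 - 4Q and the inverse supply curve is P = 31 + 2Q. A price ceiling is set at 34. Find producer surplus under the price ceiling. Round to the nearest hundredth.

Free-market equilibrium: 130 - 4Q = 31 + 2Q gives Q* = 16.5, P* = 64.
At P = 34, sellers supply (34 - 31)/2 = 1.5 while buyers want more, so the quantity traded is 1.5 at price 34.
PS is the triangle above supply below 34: (1/2)(1.5)(34 - 31) = 2.25.

2.25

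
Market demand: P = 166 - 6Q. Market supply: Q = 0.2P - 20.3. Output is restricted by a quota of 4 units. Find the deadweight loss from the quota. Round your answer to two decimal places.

19.10

Rewriting supply in inverse form: P = 101.5 + 5Q.
Unrestricted equilibrium: Q* = (166 - 101.5)/(6 + 5) = 5.8636.
At Q = 4 the demand price is 166 - 6(4) = 142 and the supply price is 101.5 + 5(4) = 121.5.
DWL = (1/2)(gap between curves at 4) x (Q* - 4) = (1/2)(20.5)(1.8636) = 19.1023.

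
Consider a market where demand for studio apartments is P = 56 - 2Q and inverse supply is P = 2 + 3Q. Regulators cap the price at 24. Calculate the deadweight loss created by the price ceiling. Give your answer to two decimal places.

30.04

Free-market equilibrium: 56 - 2Q = 2 + 3Q gives Q* = 10.8, P* = 34.4.
At the ceiling price 24, quantity supplied is (24 - 2)/3 = 7.3333; supply is the short side, so Q = 7.3333 trades at P = 24.
The lost-trades triangle has base Q* - 7.3333 = 3.4667 and height equal to the gap between the curves at Q = 7.3333, which is 41.3333 - 24 = 17.3333. DWL = (1/2)(3.4667)(17.3333) = 30.0444.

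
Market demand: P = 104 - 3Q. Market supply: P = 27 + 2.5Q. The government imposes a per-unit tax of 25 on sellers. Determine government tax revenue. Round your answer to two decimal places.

Without the tax, 104 - 3Q = 27 + 2.5Q so Q* = 14 and P* = 62.
With the tax, sellers need 25 more per unit: 104 - 3Q = 27 + 2.5Q + 25, so Q_t = 9.4545. Buyers pay P_b = 75.6364; sellers receive P_s = P_b - 25 = 50.6364.
Revenue is the tax times quantity traded: 25 x 9.4545 = 236.3636.

236.36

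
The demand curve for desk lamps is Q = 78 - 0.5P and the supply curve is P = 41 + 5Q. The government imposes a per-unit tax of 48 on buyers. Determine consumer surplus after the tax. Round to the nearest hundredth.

Rewriting demand in inverse form: P = 156 - 2Q.
Pre-tax equilibrium: 156 - 2Q = 41 + 5Q gives Q* = 16.4286, P* = 123.1429.
With the tax, buyers' net willingness to pay falls by 48: (156 - 48) - 2Q = 41 + 5Q, so Q_t = 9.5714. Buyers pay P_b = 136.8571; sellers receive P_s = P_b - 48 = 88.8571.
CS = (1/2)(Q_t)(156 - P_b) = (1/2)(9.5714)(19.1429) = 91.6122.

91.61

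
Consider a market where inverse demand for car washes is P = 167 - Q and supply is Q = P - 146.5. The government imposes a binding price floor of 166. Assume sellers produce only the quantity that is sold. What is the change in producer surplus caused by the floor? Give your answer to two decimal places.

-33.53

Rewriting supply in inverse form: P = 146.5 + Q.
Free-market equilibrium: 167 - Q = 146.5 + Q gives Q* = 10.25, P* = 156.75.
At P = 166, buyers demand (167 - 166)/1 = 1 while sellers would supply more, so the quantity traded is 1 at price 166.
PS goes from (1/2)(10.25)(10.25) = 52.5312 to 19 (computed as (166 - 146.5)(1) - (1/2)(1)(1)^2), a change of -33.5312.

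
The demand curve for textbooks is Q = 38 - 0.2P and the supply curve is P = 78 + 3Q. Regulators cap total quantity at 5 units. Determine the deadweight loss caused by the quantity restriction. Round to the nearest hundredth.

Rewriting demand in inverse form: P = 190 - 5Q.
Without the quota, 190 - 5Q = 78 + 3Q gives Q* = 14.
At Q = 5 the demand price is 190 - 5(5) = 165 and the supply price is 78 + 3(5) = 93.
DWL = (1/2)(gap between curves at 5) x (Q* - 5) = (1/2)(72)(9) = 324.

324.00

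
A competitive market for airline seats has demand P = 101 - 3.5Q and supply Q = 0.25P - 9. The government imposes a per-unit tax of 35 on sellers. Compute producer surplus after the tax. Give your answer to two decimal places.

32.00

Rewriting supply in inverse form: P = 36 + 4Q.
Pre-tax equilibrium: 101 - 3.5Q = 36 + 4Q gives Q* = 8.6667, P* = 70.6667.
With the tax, sellers need 35 more per unit: 101 - 3.5Q = 36 + 4Q + 35, so Q_t = 4. Buyers pay P_b = 87; sellers receive P_s = P_b - 35 = 52.
Producer surplus is the triangle above supply below P_s: (1/2)(4)(52 - 36) = 32.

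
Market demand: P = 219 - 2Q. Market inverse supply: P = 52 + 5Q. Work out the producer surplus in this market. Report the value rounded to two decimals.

Equilibrium: 219 - 2Q = 52 + 5Q, so Q* = 23.8571 and P* = 171.2857.
The supply curve's price intercept is 52, so PS = (1/2)(Q*)(P* - 52) = (1/2)(23.8571)(119.2857) = 1422.9082.

1422.91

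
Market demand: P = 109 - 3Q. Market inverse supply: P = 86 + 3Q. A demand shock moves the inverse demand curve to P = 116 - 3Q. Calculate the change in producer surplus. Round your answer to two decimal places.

Initial equilibrium: Q_0 = 3.8333, P_0 = 97.5; CS_0 = (1/2)(3.8333)(11.5) = 22.0417, PS_0 = (1/2)(3.8333)(11.5) = 22.0417.
New equilibrium: 116 - 3Q = 86 + 3Q gives Q_1 = 5, P_1 = 101; CS_1 = 37.5, PS_1 = 37.5.
Change in producer surplus = 37.5 - 22.0417 = 15.4583.

15.46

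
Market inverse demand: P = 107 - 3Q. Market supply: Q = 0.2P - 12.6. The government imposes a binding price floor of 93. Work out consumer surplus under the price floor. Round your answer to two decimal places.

Rewriting supply in inverse form: P = 63 + 5Q.
Free-market equilibrium: 107 - 3Q = 63 + 5Q gives Q* = 5.5, P* = 90.5.
At the floor price 93, quantity demanded is (107 - 93)/3 = 4.6667; demand is the short side, so Q = 4.6667 trades at P = 93.
CS is the triangle under demand above 93: (1/2)(4.6667)(107 - 93) = 32.6667.

32.67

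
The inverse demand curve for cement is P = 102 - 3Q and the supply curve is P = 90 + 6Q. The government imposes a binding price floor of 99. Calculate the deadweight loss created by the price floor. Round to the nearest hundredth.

Without the control, 102 - 3Q = 90 + 6Q so Q* = 1.3333 and P* = 98.
At the floor price 99, quantity demanded is (102 - 99)/3 = 1; demand is the short side, so Q = 1 trades at P = 99.
At Q = 1 the demand price is 99 and the supply price is 96. Deadweight loss is the triangle between the curves from 1 to 1.3333: (1/2)(99 - 96)(1.3333 - 1) = 0.5.

0.50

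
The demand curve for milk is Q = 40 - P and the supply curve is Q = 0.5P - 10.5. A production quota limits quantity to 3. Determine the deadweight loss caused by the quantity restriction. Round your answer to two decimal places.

Rewriting demand in inverse form: P = 40 - Q.
Rewriting supply in inverse form: P = 21 + 2Q.
Without the quota, 40 - Q = 21 + 2Q gives Q* = 6.3333.
At Q = 3 the demand price is 40 - (3) = 37 and the supply price is 21 + 2(3) = 27.
Deadweight loss is the triangle between the curves from 3 to 6.3333: (1/2)(37 - 27)(6.3333 - 3) = 16.6667.

16.67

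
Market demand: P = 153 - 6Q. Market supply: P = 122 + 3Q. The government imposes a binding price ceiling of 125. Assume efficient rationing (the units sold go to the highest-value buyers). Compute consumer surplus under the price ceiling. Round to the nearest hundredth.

25.00

Free-market equilibrium: 153 - 6Q = 122 + 3Q gives Q* = 3.4444, P* = 132.3333.
At the ceiling price 125, quantity supplied is (125 - 122)/3 = 1; supply is the short side, so Q = 1 trades at P = 125.
The demand price at Q = 1 is 147. CS is the trapezoid between demand and 125 over [0, 1]: (1/2)[(153 - 125) + (147 - 125)](1) = 25.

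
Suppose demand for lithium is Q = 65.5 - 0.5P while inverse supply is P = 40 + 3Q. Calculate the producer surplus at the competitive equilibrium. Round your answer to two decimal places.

496.86

Rewriting demand in inverse form: P = 131 - 2Q.
Setting demand equal to supply, 91 = 5Q, so Q* = 18.2 and P* = 94.6.
PS is the area between P* and the supply curve from 0 to Q*: (1/2)(18.2)(54.6) = 496.86.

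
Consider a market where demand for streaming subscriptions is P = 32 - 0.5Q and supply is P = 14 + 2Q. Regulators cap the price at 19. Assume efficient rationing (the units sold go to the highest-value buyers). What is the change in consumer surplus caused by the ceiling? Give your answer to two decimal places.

Free-market equilibrium: 32 - 0.5Q = 14 + 2Q gives Q* = 7.2, P* = 28.4.
At the ceiling price 19, quantity supplied is (19 - 14)/2 = 2.5; supply is the short side, so Q = 2.5 trades at P = 19.
CS goes from (1/2)(7.2)(3.6) = 12.96 to 30.9375 (computed as (32 - 19)(2.5) - (1/2)(0.5)(2.5)^2), a change of 17.9775.

17.98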